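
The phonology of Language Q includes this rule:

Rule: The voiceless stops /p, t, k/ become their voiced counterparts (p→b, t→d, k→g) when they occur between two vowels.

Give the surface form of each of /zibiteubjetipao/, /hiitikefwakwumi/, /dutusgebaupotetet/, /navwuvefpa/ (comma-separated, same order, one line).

/zibiteubjetipao/: /t/ is a voiceless stop between vowels /i/ and /e/, so it voices to [d]. /t/ is a voiceless stop between vowels /e/ and /i/, so it voices to [d]. /p/ is a voiceless stop between vowels /i/ and /a/, so it voices to [b]. → [zibideubjedibao].
/hiitikefwakwumi/: /t/ is a voiceless stop between vowels /i/ and /i/, so it voices to [d]. /k/ is a voiceless stop between vowels /i/ and /e/, so it voices to [g]. → [hiidigefwakwumi].
/dutusgebaupotetet/: /t/ is a voiceless stop between vowels /u/ and /u/, so it voices to [d]. /p/ is a voiceless stop between vowels /u/ and /o/, so it voices to [b]. /t/ is a voiceless stop between vowels /o/ and /e/, so it voices to [d]. /t/ is a voiceless stop between vowels /e/ and /e/, so it voices to [d]. → [dudusgebaubodedet].
/navwuvefpa/: the rule's environment is not met; surfaces unchanged as [navwuvefpa].

zibideubjedibao, hiidigefwakwumi, dudusgebaubodedet, navwuvefpa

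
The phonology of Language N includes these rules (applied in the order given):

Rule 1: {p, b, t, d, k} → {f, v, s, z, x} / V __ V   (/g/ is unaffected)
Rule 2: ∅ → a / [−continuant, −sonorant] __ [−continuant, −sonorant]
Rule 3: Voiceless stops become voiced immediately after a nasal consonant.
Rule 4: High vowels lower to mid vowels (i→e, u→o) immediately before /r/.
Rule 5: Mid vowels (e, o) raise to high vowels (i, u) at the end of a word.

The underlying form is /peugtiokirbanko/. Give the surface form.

peugatioxerbangu

Rule 1 (intervocalic spirantization): /k/ is a stop between vowels /o/ and /i/, so it spirantizes to the fricative [x]. /peugtiokirbanko/ → peugtioxirbanko.
Rule 2 (stop-cluster a-epenthesis): /g/ and /t/ form a stop–stop cluster, so [a] is inserted between them. /peugtioxirbanko/ → peugatioxirbanko.
Rule 3 (post-nasal voicing): /k/ is a voiceless stop immediately after the nasal /n/, so it voices to [g]. /peugatioxirbanko/ → peugatioxirbango.
Rule 4 (pre-rhotic lowering): /i/ is a high vowel immediately before /r/, so it lowers to [e]. /peugatioxirbango/ → peugatioxerbango.
Rule 5 (final vowel raising): /o/ is a mid vowel in word-final position, so it raises to [u]. /peugatioxerbango/ → peugatioxerbangu.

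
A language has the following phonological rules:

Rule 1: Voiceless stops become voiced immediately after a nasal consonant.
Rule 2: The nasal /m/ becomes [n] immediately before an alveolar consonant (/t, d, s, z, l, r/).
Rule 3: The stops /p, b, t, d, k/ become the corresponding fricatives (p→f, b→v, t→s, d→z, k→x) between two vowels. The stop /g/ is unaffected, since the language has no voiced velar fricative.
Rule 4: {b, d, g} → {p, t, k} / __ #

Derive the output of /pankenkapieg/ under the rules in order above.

Rule 1 (post-nasal voicing): /k/ is a voiceless stop immediately after the nasal /n/, so it voices to [g]. /k/ is a voiceless stop immediately after the nasal /n/, so it voices to [g]. /pankenkapieg/ → pangengapieg.
Rule 2 (nasal place assimilation): no segment meets the environment; /pangengapieg/ is unchanged.
Rule 3 (intervocalic spirantization): /p/ is a stop between vowels /a/ and /i/, so it spirantizes to the fricative [f]. /pangengapieg/ → pangengafieg.
Rule 4 (final devoicing): /g/ is a voiced stop in word-final position, so it devoices to [k]. /pangengafieg/ → pangengafiek.

pangengafiek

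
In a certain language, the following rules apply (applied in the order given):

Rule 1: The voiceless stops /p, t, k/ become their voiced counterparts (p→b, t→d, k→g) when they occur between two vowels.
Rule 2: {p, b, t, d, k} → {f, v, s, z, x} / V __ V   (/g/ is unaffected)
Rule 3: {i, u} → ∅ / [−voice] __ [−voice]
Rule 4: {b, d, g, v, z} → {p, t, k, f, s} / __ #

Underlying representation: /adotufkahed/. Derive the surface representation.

Rule 1 (intervocalic voicing): /t/ is a voiceless stop between vowels /o/ and /u/, so it voices to [d]. /adotufkahed/ → adodufkahed.
Rule 2 (intervocalic spirantization): /d/ is a stop between vowels /a/ and /o/, so it spirantizes to the fricative [z]. /d/ is a stop between vowels /o/ and /u/, so it spirantizes to the fricative [z]. /adodufkahed/ → azozufkahed.
Rule 3 (high vowel syncope): no segment meets the environment; /azozufkahed/ is unchanged.
Rule 4 (final devoicing): /d/ is a voiced obstruent in word-final position, so it devoices to [t]. /azozufkahed/ → azozufkahet.

azozufkahet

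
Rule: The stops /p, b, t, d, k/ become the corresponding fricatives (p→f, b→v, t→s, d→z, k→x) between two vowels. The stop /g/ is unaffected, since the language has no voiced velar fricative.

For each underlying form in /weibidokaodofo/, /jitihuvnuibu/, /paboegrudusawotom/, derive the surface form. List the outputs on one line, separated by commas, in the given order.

weivizoxaozofo, jisihuvnuivu, pavoegruzusawosom

/weibidokaodofo/: /b/ is a stop between vowels /i/ and /i/, so it spirantizes to the fricative [v]. /d/ is a stop between vowels /i/ and /o/, so it spirantizes to the fricative [z]. /k/ is a stop between vowels /o/ and /a/, so it spirantizes to the fricative [x]. /d/ is a stop between vowels /o/ and /o/, so it spirantizes to the fricative [z]. → [weivizoxaozofo].
/jitihuvnuibu/: /t/ is a stop between vowels /i/ and /i/, so it spirantizes to the fricative [s]. /b/ is a stop between vowels /i/ and /u/, so it spirantizes to the fricative [v]. → [jisihuvnuivu].
/paboegrudusawotom/: /b/ is a stop between vowels /a/ and /o/, so it spirantizes to the fricative [v]. /d/ is a stop between vowels /u/ and /u/, so it spirantizes to the fricative [z]. /t/ is a stop between vowels /o/ and /o/, so it spirantizes to the fricative [s]. → [pavoegruzusawosom].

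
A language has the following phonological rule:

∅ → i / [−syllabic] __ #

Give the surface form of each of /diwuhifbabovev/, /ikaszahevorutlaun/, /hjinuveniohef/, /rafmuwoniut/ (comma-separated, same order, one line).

/diwuhifbabovev/: the form ends in the consonant /v/, so [i] is inserted word-finally. → [diwuhifbabovevi].
/ikaszahevorutlaun/: the form ends in the consonant /n/, so [i] is inserted word-finally. → [ikaszahevorutlauni].
/hjinuveniohef/: the form ends in the consonant /f/, so [i] is inserted word-finally. → [hjinuveniohefi].
/rafmuwoniut/: the form ends in the consonant /t/, so [i] is inserted word-finally. → [rafmuwoniuti].

diwuhifbabovevi, ikaszahevorutlauni, hjinuveniohefi, rafmuwoniuti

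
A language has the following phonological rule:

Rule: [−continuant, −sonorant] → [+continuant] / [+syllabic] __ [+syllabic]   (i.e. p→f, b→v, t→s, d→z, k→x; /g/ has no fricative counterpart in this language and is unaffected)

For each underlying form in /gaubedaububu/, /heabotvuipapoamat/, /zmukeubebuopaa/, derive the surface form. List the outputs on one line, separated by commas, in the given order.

gauvezauvuvu, heavotvuifafoamat, zmuxeuvevuofaa

/gaubedaububu/: /b/ is a stop between vowels /u/ and /e/, so it spirantizes to the fricative [v]. /d/ is a stop between vowels /e/ and /a/, so it spirantizes to the fricative [z]. /b/ is a stop between vowels /u/ and /u/, so it spirantizes to the fricative [v]. /b/ is a stop between vowels /u/ and /u/, so it spirantizes to the fricative [v]. → [gauvezauvuvu].
/heabotvuipapoamat/: /b/ is a stop between vowels /a/ and /o/, so it spirantizes to the fricative [v]. /p/ is a stop between vowels /i/ and /a/, so it spirantizes to the fricative [f]. /p/ is a stop between vowels /a/ and /o/, so it spirantizes to the fricative [f]. → [heavotvuifafoamat].
/zmukeubebuopaa/: /k/ is a stop between vowels /u/ and /e/, so it spirantizes to the fricative [x]. /b/ is a stop between vowels /u/ and /e/, so it spirantizes to the fricative [v]. /b/ is a stop between vowels /e/ and /u/, so it spirantizes to the fricative [v]. /p/ is a stop between vowels /o/ and /a/, so it spirantizes to the fricative [f]. → [zmuxeuvevuofaa].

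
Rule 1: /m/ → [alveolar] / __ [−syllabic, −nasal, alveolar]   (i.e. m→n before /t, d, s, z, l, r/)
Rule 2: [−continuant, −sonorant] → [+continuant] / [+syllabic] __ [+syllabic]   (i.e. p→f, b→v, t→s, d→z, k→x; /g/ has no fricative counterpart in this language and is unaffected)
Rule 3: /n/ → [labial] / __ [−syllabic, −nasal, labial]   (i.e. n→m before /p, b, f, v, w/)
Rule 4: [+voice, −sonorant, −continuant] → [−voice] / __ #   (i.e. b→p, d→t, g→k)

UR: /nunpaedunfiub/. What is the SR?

Rule 1 (nasal place assimilation): no segment meets the environment; /nunpaedunfiub/ is unchanged.
Rule 2 (intervocalic spirantization): /d/ is a stop between vowels /e/ and /u/, so it spirantizes to the fricative [z]. /nunpaedunfiub/ → nunpaezunfiub.
Rule 3 (nasal place assimilation): /n/ precedes the labial consonant /p/, so it assimilates in place to [m]. /n/ precedes the labial consonant /f/, so it assimilates in place to [m]. /nunpaezunfiub/ → numpaezumfiub.
Rule 4 (final devoicing): /b/ is a voiced stop in word-final position, so it devoices to [p]. /numpaezumfiub/ → numpaezumfiup.

numpaezumfiup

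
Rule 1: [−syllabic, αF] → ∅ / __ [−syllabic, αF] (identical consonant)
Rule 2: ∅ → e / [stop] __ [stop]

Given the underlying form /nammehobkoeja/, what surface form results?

Rule 1 (degemination): /mm/ is a geminate; the first /m/ deletes. /nammehobkoeja/ → namehobkoeja.
Rule 2 (stop-cluster e-epenthesis): /b/ and /k/ form a stop–stop cluster, so [e] is inserted between them. /namehobkoeja/ → namehobekoeja.

namehobekoeja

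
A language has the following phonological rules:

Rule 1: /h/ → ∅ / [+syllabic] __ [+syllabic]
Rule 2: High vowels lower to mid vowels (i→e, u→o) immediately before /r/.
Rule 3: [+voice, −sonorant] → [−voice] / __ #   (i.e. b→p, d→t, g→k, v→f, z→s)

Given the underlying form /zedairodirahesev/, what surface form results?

zedaeroderaesef

Rule 1 (intervocalic h-deletion): /h/ occurs between vowels /a/ and /e/, so it deletes. /zedairodirahesev/ → zedairodiraesev.
Rule 2 (pre-rhotic lowering): /i/ is a high vowel immediately before /r/, so it lowers to [e]. /i/ is a high vowel immediately before /r/, so it lowers to [e]. /zedairodiraesev/ → zedaeroderaesev.
Rule 3 (final devoicing): /v/ is a voiced obstruent in word-final position, so it devoices to [f]. /zedaeroderaesev/ → zedaeroderaesef.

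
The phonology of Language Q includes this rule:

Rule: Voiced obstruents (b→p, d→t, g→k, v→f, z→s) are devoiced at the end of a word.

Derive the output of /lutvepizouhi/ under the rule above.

lutvepizouhi

No segment of /lutvepizouhi/ meets the structural description of the rule, so the form surfaces unchanged.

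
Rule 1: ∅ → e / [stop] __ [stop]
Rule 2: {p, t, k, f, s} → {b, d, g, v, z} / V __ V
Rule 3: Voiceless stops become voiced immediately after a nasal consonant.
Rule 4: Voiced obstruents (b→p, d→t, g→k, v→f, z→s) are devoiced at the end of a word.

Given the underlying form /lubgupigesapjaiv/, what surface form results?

lubegubigezapjaif

Rule 1 (stop-cluster e-epenthesis): /b/ and /g/ form a stop–stop cluster, so [e] is inserted between them. /lubgupigesapjaiv/ → lubegupigesapjaiv.
Rule 2 (intervocalic voicing): /p/ is a voiceless obstruent between vowels /u/ and /i/, so it voices to [b]. /s/ is a voiceless obstruent between vowels /e/ and /a/, so it voices to [z]. /lubegupigesapjaiv/ → lubegubigezapjaiv.
Rule 3 (post-nasal voicing): no segment meets the environment; /lubegubigezapjaiv/ is unchanged.
Rule 4 (final devoicing): /v/ is a voiced obstruent in word-final position, so it devoices to [f]. /lubegubigezapjaiv/ → lubegubigezapjaif.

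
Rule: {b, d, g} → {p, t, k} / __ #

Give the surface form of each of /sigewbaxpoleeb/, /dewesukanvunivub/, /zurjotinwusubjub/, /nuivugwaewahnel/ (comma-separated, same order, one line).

/sigewbaxpoleeb/: /b/ is a voiced stop in word-final position, so it devoices to [p]. → [sigewbaxpoleep].
/dewesukanvunivub/: /b/ is a voiced stop in word-final position, so it devoices to [p]. → [dewesukanvunivup].
/zurjotinwusubjub/: /b/ is a voiced stop in word-final position, so it devoices to [p]. → [zurjotinwusubjup].
/nuivugwaewahnel/: the rule's environment is not met; surfaces unchanged as [nuivugwaewahnel].

sigewbaxpoleep, dewesukanvunivup, zurjotinwusubjup, nuivugwaewahnel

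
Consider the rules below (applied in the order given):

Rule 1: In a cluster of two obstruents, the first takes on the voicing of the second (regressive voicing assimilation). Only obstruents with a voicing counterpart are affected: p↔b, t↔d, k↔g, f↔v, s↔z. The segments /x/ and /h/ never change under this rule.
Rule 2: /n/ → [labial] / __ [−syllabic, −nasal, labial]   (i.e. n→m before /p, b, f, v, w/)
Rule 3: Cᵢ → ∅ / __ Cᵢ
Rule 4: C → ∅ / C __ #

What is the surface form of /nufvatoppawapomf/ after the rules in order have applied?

Rule 1 (regressive voicing assimilation): /f/ precedes the voiced obstruent /v/, so it voices to [v] by assimilation. /nufvatoppawapomf/ → nuvvatoppawapomf.
Rule 2 (nasal place assimilation): no segment meets the environment; /nuvvatoppawapomf/ is unchanged.
Rule 3 (degemination): /vv/ is a geminate; the first /v/ deletes. /pp/ is a geminate; the first /p/ deletes. /nuvvatoppawapomf/ → nuvatopawapomf.
Rule 4 (final cluster simplification): /f/ is the second consonant of a word-final cluster /mf/, so it deletes. /nuvatopawapomf/ → nuvatopawapom.

nuvatopawapom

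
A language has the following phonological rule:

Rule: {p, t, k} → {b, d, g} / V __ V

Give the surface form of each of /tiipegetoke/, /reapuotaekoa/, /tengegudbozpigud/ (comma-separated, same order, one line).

/tiipegetoke/: /p/ is a voiceless stop between vowels /i/ and /e/, so it voices to [b]. /t/ is a voiceless stop between vowels /e/ and /o/, so it voices to [d]. /k/ is a voiceless stop between vowels /o/ and /e/, so it voices to [g]. → [tiibegedoge].
/reapuotaekoa/: /p/ is a voiceless stop between vowels /a/ and /u/, so it voices to [b]. /t/ is a voiceless stop between vowels /o/ and /a/, so it voices to [d]. /k/ is a voiceless stop between vowels /e/ and /o/, so it voices to [g]. → [reabuodaegoa].
/tengegudbozpigud/: the rule's environment is not met; surfaces unchanged as [tengegudbozpigud].

tiibegedoge, reabuodaegoa, tengegudbozpigud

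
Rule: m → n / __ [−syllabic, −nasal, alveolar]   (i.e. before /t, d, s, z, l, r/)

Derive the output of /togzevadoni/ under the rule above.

togzevadoni

No segment of /togzevadoni/ meets the structural description of the rule, so the form surfaces unchanged.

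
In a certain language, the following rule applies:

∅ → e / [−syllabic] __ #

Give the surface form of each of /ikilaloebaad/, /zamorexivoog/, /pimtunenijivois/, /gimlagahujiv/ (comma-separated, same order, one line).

ikilaloebaade, zamorexivooge, pimtunenijivoise, gimlagahujive

/ikilaloebaad/: the form ends in the consonant /d/, so [e] is inserted word-finally. → [ikilaloebaade].
/zamorexivoog/: the form ends in the consonant /g/, so [e] is inserted word-finally. → [zamorexivooge].
/pimtunenijivois/: the form ends in the consonant /s/, so [e] is inserted word-finally. → [pimtunenijivoise].
/gimlagahujiv/: the form ends in the consonant /v/, so [e] is inserted word-finally. → [gimlagahujive].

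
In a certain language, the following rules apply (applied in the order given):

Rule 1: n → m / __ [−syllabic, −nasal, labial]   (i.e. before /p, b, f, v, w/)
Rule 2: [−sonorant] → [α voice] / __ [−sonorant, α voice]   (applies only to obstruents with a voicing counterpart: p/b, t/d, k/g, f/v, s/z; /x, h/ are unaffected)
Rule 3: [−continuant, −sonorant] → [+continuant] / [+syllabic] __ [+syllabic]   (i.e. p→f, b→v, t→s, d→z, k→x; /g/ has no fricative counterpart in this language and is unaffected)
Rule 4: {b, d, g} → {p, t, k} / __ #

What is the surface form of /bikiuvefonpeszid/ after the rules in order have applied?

bixiuvefompezzit

Rule 1 (nasal place assimilation): /n/ precedes the labial consonant /p/, so it assimilates in place to [m]. /bikiuvefonpeszid/ → bikiuvefompeszid.
Rule 2 (regressive voicing assimilation): /s/ precedes the voiced obstruent /z/, so it voices to [z] by assimilation. /bikiuvefompeszid/ → bikiuvefompezzid.
Rule 3 (intervocalic spirantization): /k/ is a stop between vowels /i/ and /i/, so it spirantizes to the fricative [x]. /bikiuvefompezzid/ → bixiuvefompezzid.
Rule 4 (final devoicing): /d/ is a voiced stop in word-final position, so it devoices to [t]. /bixiuvefompezzid/ → bixiuvefompezzit.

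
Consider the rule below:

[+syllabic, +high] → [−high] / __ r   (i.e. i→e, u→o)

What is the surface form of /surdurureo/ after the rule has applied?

sordororeo

/u/ is a high vowel immediately before /r/, so it lowers to [o].
/u/ is a high vowel immediately before /r/, so it lowers to [o].
/u/ is a high vowel immediately before /r/, so it lowers to [o].
Surface form: [sordororeo].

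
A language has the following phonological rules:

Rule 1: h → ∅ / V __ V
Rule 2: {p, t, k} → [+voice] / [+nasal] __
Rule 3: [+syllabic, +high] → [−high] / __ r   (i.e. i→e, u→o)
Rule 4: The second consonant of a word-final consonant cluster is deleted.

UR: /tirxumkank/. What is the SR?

terxumgan

Rule 1 (intervocalic h-deletion): no segment meets the environment; /tirxumkank/ is unchanged.
Rule 2 (post-nasal voicing): /k/ is a voiceless stop immediately after the nasal /m/, so it voices to [g]. /k/ is a voiceless stop immediately after the nasal /n/, so it voices to [g]. /tirxumkank/ → tirxumgang.
Rule 3 (pre-rhotic lowering): /i/ is a high vowel immediately before /r/, so it lowers to [e]. /tirxumgang/ → terxumgang.
Rule 4 (final cluster simplification): /g/ is the second consonant of a word-final cluster /ng/, so it deletes. /terxumgang/ → terxumgan.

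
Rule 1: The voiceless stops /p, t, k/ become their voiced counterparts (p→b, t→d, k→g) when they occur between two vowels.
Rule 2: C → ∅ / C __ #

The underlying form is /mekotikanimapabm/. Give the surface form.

megodiganimabab

Rule 1 (intervocalic voicing): /k/ is a voiceless stop between vowels /e/ and /o/, so it voices to [g]. /t/ is a voiceless stop between vowels /o/ and /i/, so it voices to [d]. /k/ is a voiceless stop between vowels /i/ and /a/, so it voices to [g]. /p/ is a voiceless stop between vowels /a/ and /a/, so it voices to [b]. /mekotikanimapabm/ → megodiganimababm.
Rule 2 (final cluster simplification): /m/ is the second consonant of a word-final cluster /bm/, so it deletes. /megodiganimababm/ → megodiganimabab.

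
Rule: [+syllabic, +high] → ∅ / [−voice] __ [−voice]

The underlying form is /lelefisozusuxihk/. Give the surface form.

lelefsozusxhk

/i/ is a high vowel flanked by voiceless consonants /f/ and /s/, so it deletes.
/u/ is a high vowel flanked by voiceless consonants /s/ and /x/, so it deletes.
/i/ is a high vowel flanked by voiceless consonants /x/ and /h/, so it deletes.
The other instance of /u/ does not occur in the required environment and remains unchanged.
Surface form: [lelefsozusxhk].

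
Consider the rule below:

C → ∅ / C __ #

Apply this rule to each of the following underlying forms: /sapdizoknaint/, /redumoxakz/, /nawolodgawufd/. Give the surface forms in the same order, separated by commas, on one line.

sapdizoknain, redumoxak, nawolodgawuf

/sapdizoknaint/: /t/ is the second consonant of a word-final cluster /nt/, so it deletes. → [sapdizoknain].
/redumoxakz/: /z/ is the second consonant of a word-final cluster /kz/, so it deletes. → [redumoxak].
/nawolodgawufd/: /d/ is the second consonant of a word-final cluster /fd/, so it deletes. → [nawolodgawuf].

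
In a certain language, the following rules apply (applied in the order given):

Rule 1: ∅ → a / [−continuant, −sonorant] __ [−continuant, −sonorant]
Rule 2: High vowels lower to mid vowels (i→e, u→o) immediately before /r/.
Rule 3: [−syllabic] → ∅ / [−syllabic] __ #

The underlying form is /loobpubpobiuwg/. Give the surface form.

Rule 1 (stop-cluster a-epenthesis): /b/ and /p/ form a stop–stop cluster, so [a] is inserted between them. /b/ and /p/ form a stop–stop cluster, so [a] is inserted between them. /loobpubpobiuwg/ → loobapubapobiuwg.
Rule 2 (pre-rhotic lowering): no segment meets the environment; /loobapubapobiuwg/ is unchanged.
Rule 3 (final cluster simplification): /g/ is the second consonant of a word-final cluster /wg/, so it deletes. /loobapubapobiuwg/ → loobapubapobiuw.

loobapubapobiuw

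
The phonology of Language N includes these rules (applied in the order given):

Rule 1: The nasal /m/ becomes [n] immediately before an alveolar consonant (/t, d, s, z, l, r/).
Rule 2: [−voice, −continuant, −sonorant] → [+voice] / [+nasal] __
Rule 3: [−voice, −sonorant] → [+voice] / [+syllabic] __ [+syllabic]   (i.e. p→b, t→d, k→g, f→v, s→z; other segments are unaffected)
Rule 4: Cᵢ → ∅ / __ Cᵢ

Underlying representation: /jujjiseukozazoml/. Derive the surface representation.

jujizeugozazonl

Rule 1 (nasal place assimilation): /m/ precedes the alveolar consonant /l/, so it assimilates in place to [n]. /jujjiseukozazoml/ → jujjiseukozazonl.
Rule 2 (post-nasal voicing): no segment meets the environment; /jujjiseukozazonl/ is unchanged.
Rule 3 (intervocalic voicing): /s/ is a voiceless obstruent between vowels /i/ and /e/, so it voices to [z]. /k/ is a voiceless obstruent between vowels /u/ and /o/, so it voices to [g]. /jujjiseukozazonl/ → jujjizeugozazonl.
Rule 4 (degemination): /jj/ is a geminate; the first /j/ deletes. /jujjizeugozazonl/ → jujizeugozazonl.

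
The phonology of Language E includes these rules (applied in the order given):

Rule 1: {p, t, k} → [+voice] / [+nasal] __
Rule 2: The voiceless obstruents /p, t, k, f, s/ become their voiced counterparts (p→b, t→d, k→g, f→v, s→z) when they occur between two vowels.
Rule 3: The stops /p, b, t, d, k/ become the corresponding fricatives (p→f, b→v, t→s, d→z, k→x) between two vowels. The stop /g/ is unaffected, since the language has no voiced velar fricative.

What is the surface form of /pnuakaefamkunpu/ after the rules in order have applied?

Rule 1 (post-nasal voicing): /k/ is a voiceless stop immediately after the nasal /m/, so it voices to [g]. /p/ is a voiceless stop immediately after the nasal /n/, so it voices to [b]. /pnuakaefamkunpu/ → pnuakaefamgunbu.
Rule 2 (intervocalic voicing): /k/ is a voiceless obstruent between vowels /a/ and /a/, so it voices to [g]. /f/ is a voiceless obstruent between vowels /e/ and /a/, so it voices to [v]. /pnuakaefamgunbu/ → pnuagaevamgunbu.
Rule 3 (intervocalic spirantization): no segment meets the environment; /pnuagaevamgunbu/ is unchanged.

pnuagaevamgunbu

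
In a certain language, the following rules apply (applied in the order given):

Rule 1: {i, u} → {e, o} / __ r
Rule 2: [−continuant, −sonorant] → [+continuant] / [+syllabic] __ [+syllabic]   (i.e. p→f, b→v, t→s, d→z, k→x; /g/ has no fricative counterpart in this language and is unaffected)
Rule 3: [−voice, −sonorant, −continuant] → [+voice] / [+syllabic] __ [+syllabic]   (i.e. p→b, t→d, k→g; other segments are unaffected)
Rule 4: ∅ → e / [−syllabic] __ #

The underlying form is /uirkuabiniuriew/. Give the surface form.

uerkuavinioriewe

Rule 1 (pre-rhotic lowering): /i/ is a high vowel immediately before /r/, so it lowers to [e]. /u/ is a high vowel immediately before /r/, so it lowers to [o]. /uirkuabiniuriew/ → uerkuabinioriew.
Rule 2 (intervocalic spirantization): /b/ is a stop between vowels /a/ and /i/, so it spirantizes to the fricative [v]. /uerkuabinioriew/ → uerkuavinioriew.
Rule 3 (intervocalic voicing): no segment meets the environment; /uerkuavinioriew/ is unchanged.
Rule 4 (final e-epenthesis): the form ends in the consonant /w/, so [e] is inserted word-finally. /uerkuavinioriew/ → uerkuavinioriewe.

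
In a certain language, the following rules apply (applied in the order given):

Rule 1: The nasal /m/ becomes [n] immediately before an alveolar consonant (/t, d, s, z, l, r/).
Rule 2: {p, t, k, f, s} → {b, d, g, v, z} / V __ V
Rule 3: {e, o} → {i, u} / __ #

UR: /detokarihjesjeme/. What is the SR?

dedogarihjesjemi

Rule 1 (nasal place assimilation): no segment meets the environment; /detokarihjesjeme/ is unchanged.
Rule 2 (intervocalic voicing): /t/ is a voiceless obstruent between vowels /e/ and /o/, so it voices to [d]. /k/ is a voiceless obstruent between vowels /o/ and /a/, so it voices to [g]. /detokarihjesjeme/ → dedogarihjesjeme.
Rule 3 (final vowel raising): /e/ is a mid vowel in word-final position, so it raises to [i]. /dedogarihjesjeme/ → dedogarihjesjemi.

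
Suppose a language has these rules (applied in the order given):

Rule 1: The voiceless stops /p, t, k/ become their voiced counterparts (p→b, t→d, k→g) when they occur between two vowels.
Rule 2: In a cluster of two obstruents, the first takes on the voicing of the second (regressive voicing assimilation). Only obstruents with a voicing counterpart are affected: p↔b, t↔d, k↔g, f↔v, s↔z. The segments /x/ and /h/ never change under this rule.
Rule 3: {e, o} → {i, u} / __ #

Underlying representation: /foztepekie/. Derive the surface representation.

Rule 1 (intervocalic voicing): /p/ is a voiceless stop between vowels /e/ and /e/, so it voices to [b]. /k/ is a voiceless stop between vowels /e/ and /i/, so it voices to [g]. /foztepekie/ → foztebegie.
Rule 2 (regressive voicing assimilation): /z/ precedes the voiceless obstruent /t/, so it devoices to [s] by assimilation. /foztebegie/ → fostebegie.
Rule 3 (final vowel raising): /e/ is a mid vowel in word-final position, so it raises to [i]. /fostebegie/ → fostebegii.

fostebegii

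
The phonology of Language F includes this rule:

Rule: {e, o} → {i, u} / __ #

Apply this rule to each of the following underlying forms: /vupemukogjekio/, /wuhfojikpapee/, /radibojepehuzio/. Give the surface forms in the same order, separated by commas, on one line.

vupemukogjekiu, wuhfojikpapei, radibojepehuziu

/vupemukogjekio/: /o/ is a mid vowel in word-final position, so it raises to [u]. → [vupemukogjekiu].
/wuhfojikpapee/: /e/ is a mid vowel in word-final position, so it raises to [i]. → [wuhfojikpapei].
/radibojepehuzio/: /o/ is a mid vowel in word-final position, so it raises to [u]. → [radibojepehuziu].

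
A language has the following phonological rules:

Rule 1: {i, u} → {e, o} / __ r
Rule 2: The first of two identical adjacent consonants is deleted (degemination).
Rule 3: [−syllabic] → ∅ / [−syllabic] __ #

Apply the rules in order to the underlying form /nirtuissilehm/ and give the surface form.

Rule 1 (pre-rhotic lowering): /i/ is a high vowel immediately before /r/, so it lowers to [e]. /nirtuissilehm/ → nertuissilehm.
Rule 2 (degemination): /ss/ is a geminate; the first /s/ deletes. /nertuissilehm/ → nertuisilehm.
Rule 3 (final cluster simplification): /m/ is the second consonant of a word-final cluster /hm/, so it deletes. /nertuisilehm/ → nertuisileh.

nertuisileh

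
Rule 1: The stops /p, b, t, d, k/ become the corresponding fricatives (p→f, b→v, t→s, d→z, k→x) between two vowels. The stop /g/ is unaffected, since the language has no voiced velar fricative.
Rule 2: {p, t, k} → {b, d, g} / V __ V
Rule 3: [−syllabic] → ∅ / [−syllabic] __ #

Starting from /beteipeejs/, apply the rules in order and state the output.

beseifeej

Rule 1 (intervocalic spirantization): /t/ is a stop between vowels /e/ and /e/, so it spirantizes to the fricative [s]. /p/ is a stop between vowels /i/ and /e/, so it spirantizes to the fricative [f]. /beteipeejs/ → beseifeejs.
Rule 2 (intervocalic voicing): no segment meets the environment; /beseifeejs/ is unchanged.
Rule 3 (final cluster simplification): /s/ is the second consonant of a word-final cluster /js/, so it deletes. /beseifeejs/ → beseifeej.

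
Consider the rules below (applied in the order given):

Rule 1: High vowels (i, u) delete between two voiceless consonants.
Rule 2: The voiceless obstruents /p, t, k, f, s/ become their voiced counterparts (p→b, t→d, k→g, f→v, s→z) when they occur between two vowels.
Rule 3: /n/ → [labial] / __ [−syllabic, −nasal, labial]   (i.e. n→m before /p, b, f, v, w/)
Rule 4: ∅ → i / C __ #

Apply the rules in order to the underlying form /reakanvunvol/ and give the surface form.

reagamvumvoli

Rule 1 (high vowel syncope): no segment meets the environment; /reakanvunvol/ is unchanged.
Rule 2 (intervocalic voicing): /k/ is a voiceless obstruent between vowels /a/ and /a/, so it voices to [g]. /reakanvunvol/ → reaganvunvol.
Rule 3 (nasal place assimilation): /n/ precedes the labial consonant /v/, so it assimilates in place to [m]. /n/ precedes the labial consonant /v/, so it assimilates in place to [m]. /reaganvunvol/ → reagamvumvol.
Rule 4 (final i-epenthesis): the form ends in the consonant /l/, so [i] is inserted word-finally. /reagamvumvol/ → reagamvumvoli.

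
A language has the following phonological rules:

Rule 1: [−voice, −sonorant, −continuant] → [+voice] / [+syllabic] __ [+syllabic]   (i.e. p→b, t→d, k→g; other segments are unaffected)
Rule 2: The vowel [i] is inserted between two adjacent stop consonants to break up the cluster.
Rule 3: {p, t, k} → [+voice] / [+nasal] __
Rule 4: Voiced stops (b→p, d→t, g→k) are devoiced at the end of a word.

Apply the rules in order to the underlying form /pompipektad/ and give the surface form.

pombibekitat

Rule 1 (intervocalic voicing): /p/ is a voiceless stop between vowels /i/ and /e/, so it voices to [b]. /pompipektad/ → pompibektad.
Rule 2 (stop-cluster i-epenthesis): /k/ and /t/ form a stop–stop cluster, so [i] is inserted between them. /pompibektad/ → pompibekitad.
Rule 3 (post-nasal voicing): /p/ is a voiceless stop immediately after the nasal /m/, so it voices to [b]. /pompibekitad/ → pombibekitad.
Rule 4 (final devoicing): /d/ is a voiced stop in word-final position, so it devoices to [t]. /pombibekitad/ → pombibekitat.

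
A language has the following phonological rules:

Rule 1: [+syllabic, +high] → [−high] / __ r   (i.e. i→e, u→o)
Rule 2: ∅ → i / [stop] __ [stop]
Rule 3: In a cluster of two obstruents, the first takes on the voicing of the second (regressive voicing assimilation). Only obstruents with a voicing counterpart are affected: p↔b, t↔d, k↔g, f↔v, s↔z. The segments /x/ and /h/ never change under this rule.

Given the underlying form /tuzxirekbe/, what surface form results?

Rule 1 (pre-rhotic lowering): /i/ is a high vowel immediately before /r/, so it lowers to [e]. /tuzxirekbe/ → tuzxerekbe.
Rule 2 (stop-cluster i-epenthesis): /k/ and /b/ form a stop–stop cluster, so [i] is inserted between them. /tuzxerekbe/ → tuzxerekibe.
Rule 3 (regressive voicing assimilation): /z/ precedes the voiceless obstruent /x/, so it devoices to [s] by assimilation. /tuzxerekibe/ → tusxerekibe.

tusxerekibe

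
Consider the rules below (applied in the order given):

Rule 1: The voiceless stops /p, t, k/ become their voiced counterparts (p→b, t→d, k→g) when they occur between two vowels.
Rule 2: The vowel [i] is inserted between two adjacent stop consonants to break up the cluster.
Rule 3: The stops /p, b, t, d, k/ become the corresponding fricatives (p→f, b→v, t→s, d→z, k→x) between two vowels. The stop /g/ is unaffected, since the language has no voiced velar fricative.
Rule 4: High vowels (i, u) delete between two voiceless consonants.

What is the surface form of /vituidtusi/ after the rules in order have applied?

Rule 1 (intervocalic voicing): /t/ is a voiceless stop between vowels /i/ and /u/, so it voices to [d]. /vituidtusi/ → viduidtusi.
Rule 2 (stop-cluster i-epenthesis): /d/ and /t/ form a stop–stop cluster, so [i] is inserted between them. /viduidtusi/ → viduiditusi.
Rule 3 (intervocalic spirantization): /d/ is a stop between vowels /i/ and /u/, so it spirantizes to the fricative [z]. /d/ is a stop between vowels /i/ and /i/, so it spirantizes to the fricative [z]. /t/ is a stop between vowels /i/ and /u/, so it spirantizes to the fricative [s]. /viduiditusi/ → vizuizisusi.
Rule 4 (high vowel syncope): /u/ is a high vowel flanked by voiceless consonants /s/ and /s/, so it deletes. /vizuizisusi/ → vizuizissi.

vizuizissi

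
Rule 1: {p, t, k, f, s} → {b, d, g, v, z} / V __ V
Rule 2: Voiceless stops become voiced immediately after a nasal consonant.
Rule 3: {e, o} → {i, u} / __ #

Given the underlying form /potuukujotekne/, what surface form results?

poduugujodekni

Rule 1 (intervocalic voicing): /t/ is a voiceless obstruent between vowels /o/ and /u/, so it voices to [d]. /k/ is a voiceless obstruent between vowels /u/ and /u/, so it voices to [g]. /t/ is a voiceless obstruent between vowels /o/ and /e/, so it voices to [d]. /potuukujotekne/ → poduugujodekne.
Rule 2 (post-nasal voicing): no segment meets the environment; /poduugujodekne/ is unchanged.
Rule 3 (final vowel raising): /e/ is a mid vowel in word-final position, so it raises to [i]. /poduugujodekne/ → poduugujodekni.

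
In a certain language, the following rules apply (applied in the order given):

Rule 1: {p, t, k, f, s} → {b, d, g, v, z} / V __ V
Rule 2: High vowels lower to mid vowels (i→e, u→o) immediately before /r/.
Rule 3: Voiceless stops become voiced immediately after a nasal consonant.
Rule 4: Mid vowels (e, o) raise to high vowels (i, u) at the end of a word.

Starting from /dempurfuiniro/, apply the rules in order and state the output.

Rule 1 (intervocalic voicing): no segment meets the environment; /dempurfuiniro/ is unchanged.
Rule 2 (pre-rhotic lowering): /u/ is a high vowel immediately before /r/, so it lowers to [o]. /i/ is a high vowel immediately before /r/, so it lowers to [e]. /dempurfuiniro/ → demporfuinero.
Rule 3 (post-nasal voicing): /p/ is a voiceless stop immediately after the nasal /m/, so it voices to [b]. /demporfuinero/ → demborfuinero.
Rule 4 (final vowel raising): /o/ is a mid vowel in word-final position, so it raises to [u]. /demborfuinero/ → demborfuineru.

demborfuineru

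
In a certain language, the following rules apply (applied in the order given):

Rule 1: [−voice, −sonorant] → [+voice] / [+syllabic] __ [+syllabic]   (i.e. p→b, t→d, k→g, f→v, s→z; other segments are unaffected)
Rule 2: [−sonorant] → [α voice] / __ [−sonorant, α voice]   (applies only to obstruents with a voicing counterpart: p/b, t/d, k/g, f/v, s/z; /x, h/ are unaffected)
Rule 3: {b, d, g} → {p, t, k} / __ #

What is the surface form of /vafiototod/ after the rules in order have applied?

vaviododot

Rule 1 (intervocalic voicing): /f/ is a voiceless obstruent between vowels /a/ and /i/, so it voices to [v]. /t/ is a voiceless obstruent between vowels /o/ and /o/, so it voices to [d]. /t/ is a voiceless obstruent between vowels /o/ and /o/, so it voices to [d]. /vafiototod/ → vaviododod.
Rule 2 (regressive voicing assimilation): no segment meets the environment; /vaviododod/ is unchanged.
Rule 3 (final devoicing): /d/ is a voiced stop in word-final position, so it devoices to [t]. /vaviododod/ → vaviododot.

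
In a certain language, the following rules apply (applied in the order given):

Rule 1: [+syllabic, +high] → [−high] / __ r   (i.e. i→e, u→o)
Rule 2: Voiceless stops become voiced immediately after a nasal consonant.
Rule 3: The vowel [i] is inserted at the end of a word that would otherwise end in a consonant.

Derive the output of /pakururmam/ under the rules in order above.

Rule 1 (pre-rhotic lowering): /u/ is a high vowel immediately before /r/, so it lowers to [o]. /u/ is a high vowel immediately before /r/, so it lowers to [o]. /pakururmam/ → pakorormam.
Rule 2 (post-nasal voicing): no segment meets the environment; /pakorormam/ is unchanged.
Rule 3 (final i-epenthesis): the form ends in the consonant /m/, so [i] is inserted word-finally. /pakorormam/ → pakorormami.

pakorormami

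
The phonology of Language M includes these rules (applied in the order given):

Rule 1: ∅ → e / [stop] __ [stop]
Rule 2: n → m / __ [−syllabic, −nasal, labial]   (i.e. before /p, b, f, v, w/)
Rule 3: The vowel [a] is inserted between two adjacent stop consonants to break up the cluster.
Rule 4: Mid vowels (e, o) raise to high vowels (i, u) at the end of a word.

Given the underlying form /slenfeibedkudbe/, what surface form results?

slemfeibedekudebi

Rule 1 (stop-cluster e-epenthesis): /d/ and /k/ form a stop–stop cluster, so [e] is inserted between them. /d/ and /b/ form a stop–stop cluster, so [e] is inserted between them. /slenfeibedkudbe/ → slenfeibedekudebe.
Rule 2 (nasal place assimilation): /n/ precedes the labial consonant /f/, so it assimilates in place to [m]. /slenfeibedekudebe/ → slemfeibedekudebe.
Rule 3 (stop-cluster a-epenthesis): no segment meets the environment; /slemfeibedekudebe/ is unchanged.
Rule 4 (final vowel raising): /e/ is a mid vowel in word-final position, so it raises to [i]. /slemfeibedekudebe/ → slemfeibedekudebi.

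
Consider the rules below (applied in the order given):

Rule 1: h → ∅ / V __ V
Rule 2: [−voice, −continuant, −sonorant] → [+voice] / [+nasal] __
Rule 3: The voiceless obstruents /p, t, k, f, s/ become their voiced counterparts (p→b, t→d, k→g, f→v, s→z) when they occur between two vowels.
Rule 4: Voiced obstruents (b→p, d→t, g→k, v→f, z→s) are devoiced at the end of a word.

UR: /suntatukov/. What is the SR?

Rule 1 (intervocalic h-deletion): no segment meets the environment; /suntatukov/ is unchanged.
Rule 2 (post-nasal voicing): /t/ is a voiceless stop immediately after the nasal /n/, so it voices to [d]. /suntatukov/ → sundatukov.
Rule 3 (intervocalic voicing): /t/ is a voiceless obstruent between vowels /a/ and /u/, so it voices to [d]. /k/ is a voiceless obstruent between vowels /u/ and /o/, so it voices to [g]. /sundatukov/ → sundadugov.
Rule 4 (final devoicing): /v/ is a voiced obstruent in word-final position, so it devoices to [f]. /sundadugov/ → sundadugof.

sundadugof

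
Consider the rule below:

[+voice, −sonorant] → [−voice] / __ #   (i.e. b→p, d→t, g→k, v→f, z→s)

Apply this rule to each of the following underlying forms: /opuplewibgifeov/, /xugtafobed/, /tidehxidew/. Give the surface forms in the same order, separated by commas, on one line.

/opuplewibgifeov/: /v/ is a voiced obstruent in word-final position, so it devoices to [f]. → [opuplewibgifeof].
/xugtafobed/: /d/ is a voiced obstruent in word-final position, so it devoices to [t]. → [xugtafobet].
/tidehxidew/: the rule's environment is not met; surfaces unchanged as [tidehxidew].

opuplewibgifeof, xugtafobet, tidehxidew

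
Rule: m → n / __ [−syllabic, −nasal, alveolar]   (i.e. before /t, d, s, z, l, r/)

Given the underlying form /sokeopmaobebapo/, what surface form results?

No segment of /sokeopmaobebapo/ meets the structural description of the rule, so the form surfaces unchanged.

sokeopmaobebapo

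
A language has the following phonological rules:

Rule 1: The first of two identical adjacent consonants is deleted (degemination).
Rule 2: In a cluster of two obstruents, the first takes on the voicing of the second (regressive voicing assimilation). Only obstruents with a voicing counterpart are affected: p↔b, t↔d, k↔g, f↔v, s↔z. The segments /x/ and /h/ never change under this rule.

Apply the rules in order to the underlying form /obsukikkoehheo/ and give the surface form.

opsukikoeheo

Rule 1 (degemination): /kk/ is a geminate; the first /k/ deletes. /hh/ is a geminate; the first /h/ deletes. /obsukikkoehheo/ → obsukikoeheo.
Rule 2 (regressive voicing assimilation): /b/ precedes the voiceless obstruent /s/, so it devoices to [p] by assimilation. /obsukikoeheo/ → opsukikoeheo.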